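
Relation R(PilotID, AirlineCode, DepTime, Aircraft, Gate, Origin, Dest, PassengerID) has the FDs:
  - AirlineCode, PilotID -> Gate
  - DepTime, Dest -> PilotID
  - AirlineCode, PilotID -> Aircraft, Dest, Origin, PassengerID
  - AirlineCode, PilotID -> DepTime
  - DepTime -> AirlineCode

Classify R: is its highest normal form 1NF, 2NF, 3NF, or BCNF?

Candidate keys: {AirlineCode, PilotID}, {DepTime, Dest}, {DepTime, PilotID}. Prime attributes: {AirlineCode, DepTime, Dest, PilotID}.
DepTime -> AirlineCode breaks BCNF: {DepTime}⁺ = {AirlineCode, DepTime}, so {DepTime} is not a superkey.
Its right-hand attributes {AirlineCode} are all prime, as are those of every other non-superkey FD — the relation is in 3NF.

3NF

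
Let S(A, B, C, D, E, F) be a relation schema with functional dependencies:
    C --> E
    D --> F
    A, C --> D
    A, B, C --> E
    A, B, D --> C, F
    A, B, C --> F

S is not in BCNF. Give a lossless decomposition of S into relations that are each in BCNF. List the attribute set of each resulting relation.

{A, B, C}; {A, C, D}; {C, E}; {D, F}

Candidate keys of the original relation: {A, B, C}, {A, B, D}.
In {A, B, C, D, E, F}, {C} is not a superkey ({C}⁺ restricted to this set is {C, E}), so split on C --> E into {C, E} and {A, B, C, D, F}.
{C, E}: every determinant is a superkey — BCNF.
In {A, B, C, D, F}, {D} is not a superkey ({D}⁺ restricted to this set is {D, F}), so split on D --> F into {D, F} and {A, B, C, D}.
{D, F}: every determinant is a superkey — BCNF.
In {A, B, C, D}, {A, C} is not a superkey ({A, C}⁺ restricted to this set is {A, C, D}), so split on A, C --> D into {A, C, D} and {A, B, C}.
{A, C, D}: every determinant is a superkey — BCNF.
{A, B, C}: every determinant is a superkey — BCNF.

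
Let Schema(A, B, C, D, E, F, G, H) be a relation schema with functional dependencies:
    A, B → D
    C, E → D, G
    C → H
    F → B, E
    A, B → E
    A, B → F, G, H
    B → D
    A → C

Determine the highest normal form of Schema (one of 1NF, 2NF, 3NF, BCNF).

1NF

Candidate keys: {A, B}, {A, F}. Prime attributes: {A, B, F}.
C, E → D, G: {C, E}⁺ = {C, D, E, G, H}, which is not all of the attributes, so the left side is not a superkey — BCNF is violated.
C, E → D, G has non-prime {D, G} on the right and a non-superkey on the left, so 3NF fails.
The proper key subset {A} of {A, B} determines non-prime {C, H}, so the relation is not even in 2NF.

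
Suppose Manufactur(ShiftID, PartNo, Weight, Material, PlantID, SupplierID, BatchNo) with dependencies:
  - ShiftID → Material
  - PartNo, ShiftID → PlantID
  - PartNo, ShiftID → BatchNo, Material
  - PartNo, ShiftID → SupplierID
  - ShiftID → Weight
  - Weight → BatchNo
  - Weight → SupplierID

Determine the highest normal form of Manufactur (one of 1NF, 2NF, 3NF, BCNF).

1NF

Candidate key: {PartNo, ShiftID}. Prime attributes: {PartNo, ShiftID}.
For ShiftID → Material we have {ShiftID}⁺ = {BatchNo, Material, ShiftID, SupplierID, Weight}; {ShiftID} is not a superkey, so BCNF fails.
ShiftID → Material has non-prime {Material} on the right and a non-superkey on the left, so 3NF fails.
{ShiftID} is a proper subset of the key {PartNo, ShiftID}, and {ShiftID}⁺ contains the non-prime attributes {BatchNo, Material, SupplierID, Weight} — a partial dependency, so 2NF is violated.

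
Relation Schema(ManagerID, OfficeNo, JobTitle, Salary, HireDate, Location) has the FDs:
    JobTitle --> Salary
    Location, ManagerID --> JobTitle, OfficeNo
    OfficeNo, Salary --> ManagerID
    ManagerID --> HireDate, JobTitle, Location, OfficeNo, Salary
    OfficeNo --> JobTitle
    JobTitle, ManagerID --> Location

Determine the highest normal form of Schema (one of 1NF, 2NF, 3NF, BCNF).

Candidate keys: {ManagerID}, {OfficeNo}. Prime attributes: {ManagerID, OfficeNo}.
JobTitle --> Salary breaks BCNF: {JobTitle}⁺ = {JobTitle, Salary}, so {JobTitle} is not a superkey.
JobTitle --> Salary has non-prime {Salary} on the right and a non-superkey on the left, so 3NF fails.
All keys have size 1, which rules out partial dependencies — 2NF is satisfied.

2NF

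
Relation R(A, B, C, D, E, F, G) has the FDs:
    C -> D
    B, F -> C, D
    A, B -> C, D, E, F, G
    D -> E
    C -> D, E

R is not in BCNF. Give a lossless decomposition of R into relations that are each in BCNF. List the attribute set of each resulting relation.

{A, B, F, G}; {B, C, F}; {C, D}; {D, E}

Candidate key of the original relation: {A, B}.
In {A, B, C, D, E, F, G}, {C} is not a superkey ({C}⁺ restricted to this set is {C, D, E}), so split on C -> D, E into {C, D, E} and {A, B, C, F, G}.
In {C, D, E}, {D} is not a superkey ({D}⁺ restricted to this set is {D, E}), so split on D -> E into {D, E} and {C, D}.
{D, E} is in BCNF.
{C, D} is in BCNF.
In {A, B, C, F, G}, {B, F} is not a superkey ({B, F}⁺ restricted to this set is {B, C, F}), so split on B, F -> C into {B, C, F} and {A, B, F, G}.
{B, C, F} is in BCNF.
{A, B, F, G} is in BCNF.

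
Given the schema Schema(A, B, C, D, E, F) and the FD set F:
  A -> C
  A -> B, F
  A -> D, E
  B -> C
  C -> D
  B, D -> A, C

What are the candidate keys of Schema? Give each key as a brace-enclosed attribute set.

{A}⁺ = {A, B, C, D, E, F}, which is every attribute, so {A} is a candidate key.
{B}⁺ = {A, B, C, D, E, F}, which is every attribute, so {B} is a candidate key.
These are minimal and exhaustive — every other superkey contains one of them.

{A}, {B}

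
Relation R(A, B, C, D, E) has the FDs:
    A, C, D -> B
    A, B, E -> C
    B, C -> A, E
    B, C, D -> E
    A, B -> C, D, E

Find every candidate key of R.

{A, B}, {A, C, D}, {B, C}

{A, B}⁺ = {A, B, C, D, E}, which is every attribute, so {A, B} is a candidate key.
{B, C}⁺ = {A, B, C, D, E}, which is every attribute, so {B, C} is a candidate key.
{A, C, D}⁺ = {A, B, C, D, E}, which is every attribute, so {A, C, D} is a candidate key.
Any other superkey properly contains one of these, so there are no further candidate keys.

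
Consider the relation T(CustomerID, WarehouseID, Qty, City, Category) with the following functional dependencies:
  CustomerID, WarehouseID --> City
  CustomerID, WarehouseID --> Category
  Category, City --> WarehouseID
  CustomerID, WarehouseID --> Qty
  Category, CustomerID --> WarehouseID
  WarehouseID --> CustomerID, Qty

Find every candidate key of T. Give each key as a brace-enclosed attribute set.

{WarehouseID}⁺ = {Category, City, CustomerID, Qty, WarehouseID} — all of the relation — so {WarehouseID} is a candidate key.
{Category, City}⁺ = {Category, City, CustomerID, Qty, WarehouseID} — all of the relation — so {Category, City} is a candidate key.
{Category, CustomerID}⁺ = {Category, City, CustomerID, Qty, WarehouseID} — all of the relation — so {Category, CustomerID} is a candidate key.
Any other superkey properly contains one of these, so there are no further candidate keys.

{Category, City}, {Category, CustomerID}, {WarehouseID}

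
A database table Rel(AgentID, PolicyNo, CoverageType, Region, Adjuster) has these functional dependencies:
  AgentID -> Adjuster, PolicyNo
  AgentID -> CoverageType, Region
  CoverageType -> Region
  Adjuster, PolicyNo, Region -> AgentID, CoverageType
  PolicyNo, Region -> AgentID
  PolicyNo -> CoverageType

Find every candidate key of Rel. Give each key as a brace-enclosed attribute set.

{AgentID} is a candidate key since {AgentID}⁺ = {Adjuster, AgentID, CoverageType, PolicyNo, Region} covers every attribute.
{PolicyNo} is a candidate key since {PolicyNo}⁺ = {Adjuster, AgentID, CoverageType, PolicyNo, Region} covers every attribute.
These are minimal and exhaustive — every other superkey contains one of them.

{AgentID}, {PolicyNo}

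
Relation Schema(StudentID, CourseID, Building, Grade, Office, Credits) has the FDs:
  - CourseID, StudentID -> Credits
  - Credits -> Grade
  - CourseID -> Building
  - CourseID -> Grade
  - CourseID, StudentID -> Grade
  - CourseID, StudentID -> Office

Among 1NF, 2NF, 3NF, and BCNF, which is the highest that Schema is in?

1NF

Candidate key: {CourseID, StudentID}. Prime attributes: {CourseID, StudentID}.
For Credits -> Grade we have {Credits}⁺ = {Credits, Grade}; {Credits} is not a superkey, so BCNF fails.
Credits -> Grade has non-prime {Grade} on the right and a non-superkey on the left, so 3NF fails.
{CourseID} is a proper subset of the key {CourseID, StudentID}, and {CourseID}⁺ contains the non-prime attributes {Building, Grade} — a partial dependency, so 2NF is violated.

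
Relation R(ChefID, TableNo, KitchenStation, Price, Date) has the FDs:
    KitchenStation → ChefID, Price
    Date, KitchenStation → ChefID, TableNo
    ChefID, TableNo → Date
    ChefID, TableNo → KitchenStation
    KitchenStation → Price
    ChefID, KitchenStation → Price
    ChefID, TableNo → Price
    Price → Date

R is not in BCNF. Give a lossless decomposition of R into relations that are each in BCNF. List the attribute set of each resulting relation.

Candidate keys of the original relation: {ChefID, TableNo}, {KitchenStation}.
{ChefID, Date, KitchenStation, Price, TableNo}: {Price} determines {Date, Price} here but is not a superkey — split on Price → Date, giving {Date, Price} and {ChefID, KitchenStation, Price, TableNo}.
{Date, Price} is in BCNF.
{ChefID, KitchenStation, Price, TableNo} is in BCNF.

{ChefID, KitchenStation, Price, TableNo}; {Date, Price}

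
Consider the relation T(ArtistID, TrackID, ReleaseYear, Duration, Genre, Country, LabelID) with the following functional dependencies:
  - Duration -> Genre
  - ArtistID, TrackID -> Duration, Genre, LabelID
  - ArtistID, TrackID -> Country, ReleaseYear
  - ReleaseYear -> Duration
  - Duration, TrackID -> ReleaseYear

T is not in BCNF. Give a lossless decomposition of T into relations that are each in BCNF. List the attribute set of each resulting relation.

Candidate key of the original relation: {ArtistID, TrackID}.
Within {ArtistID, Country, Duration, Genre, LabelID, ReleaseYear, TrackID}: {Duration}⁺ ∩ {ArtistID, Country, Duration, Genre, LabelID, ReleaseYear, TrackID} = {Duration, Genre}, not the whole set, so Duration -> Genre violates BCNF; decompose into {Duration, Genre} and {ArtistID, Country, Duration, LabelID, ReleaseYear, TrackID}.
{Duration, Genre}: every determinant is a superkey — BCNF.
Within {ArtistID, Country, Duration, LabelID, ReleaseYear, TrackID}: {ReleaseYear}⁺ ∩ {ArtistID, Country, Duration, LabelID, ReleaseYear, TrackID} = {Duration, ReleaseYear}, not the whole set, so ReleaseYear -> Duration violates BCNF; decompose into {Duration, ReleaseYear} and {ArtistID, Country, LabelID, ReleaseYear, TrackID}.
{Duration, ReleaseYear}: every determinant is a superkey — BCNF.
{ArtistID, Country, LabelID, ReleaseYear, TrackID}: every determinant is a superkey — BCNF.

{ArtistID, Country, LabelID, ReleaseYear, TrackID}; {Duration, Genre}; {Duration, ReleaseYear}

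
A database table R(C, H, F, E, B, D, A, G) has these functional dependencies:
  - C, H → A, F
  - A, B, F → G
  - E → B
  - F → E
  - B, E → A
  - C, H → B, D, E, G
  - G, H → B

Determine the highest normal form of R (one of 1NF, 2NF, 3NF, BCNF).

2NF

Candidate key: {C, H}. Prime attributes: {C, H}.
A, B, F → G breaks BCNF: {A, B, F}⁺ = {A, B, E, F, G}, so {A, B, F} is not a superkey.
Because {G} is non-prime and the left side of A, B, F → G is not a superkey, the relation is not in 3NF.
Checking every proper subset of each key, none determines a non-prime attribute — 2NF is satisfied.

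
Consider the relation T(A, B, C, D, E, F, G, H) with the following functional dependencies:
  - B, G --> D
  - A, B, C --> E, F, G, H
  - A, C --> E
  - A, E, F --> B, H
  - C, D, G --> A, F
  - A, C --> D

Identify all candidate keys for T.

{C} never appears on the right of any FD, so every key must include it.
{A, B, C} is a candidate key since {A, B, C}⁺ = {A, B, C, D, E, F, G, H} covers every attribute.
{A, C, F} is a candidate key since {A, C, F}⁺ = {A, B, C, D, E, F, G, H} covers every attribute.
{A, C, G} is a candidate key since {A, C, G}⁺ = {A, B, C, D, E, F, G, H} covers every attribute.
{B, C, G} is a candidate key since {B, C, G}⁺ = {A, B, C, D, E, F, G, H} covers every attribute.
{C, D, G} is a candidate key since {C, D, G}⁺ = {A, B, C, D, E, F, G, H} covers every attribute.
No proper subset of any of these is a key, and no other minimal superkey exists.

{A, B, C}, {A, C, F}, {A, C, G}, {B, C, G}, {C, D, G}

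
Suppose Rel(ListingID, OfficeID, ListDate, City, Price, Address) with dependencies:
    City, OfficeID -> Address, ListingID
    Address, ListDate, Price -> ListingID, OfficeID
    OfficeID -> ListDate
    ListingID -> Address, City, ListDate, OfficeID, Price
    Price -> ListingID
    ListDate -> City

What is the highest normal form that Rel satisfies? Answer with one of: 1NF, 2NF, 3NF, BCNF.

2NF

Candidate keys: {ListingID}, {OfficeID}, {Price}. Prime attributes: {ListingID, OfficeID, Price}.
ListDate -> City: {ListDate}⁺ = {City, ListDate}, which is not all of the attributes, so the left side is not a superkey — BCNF is violated.
ListDate -> City determines the non-prime attribute {City} from a non-superkey — 3NF is violated.
With only single-attribute keys there can be no partial dependency, so 2NF holds.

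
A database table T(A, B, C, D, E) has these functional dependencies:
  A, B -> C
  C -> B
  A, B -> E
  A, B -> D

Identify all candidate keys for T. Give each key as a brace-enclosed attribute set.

Attributes never on any right-hand side: {A} — every candidate key must contain it.
{A, B}⁺ = {A, B, C, D, E}, which is every attribute, so {A, B} is a candidate key.
{A, C}⁺ = {A, B, C, D, E}, which is every attribute, so {A, C} is a candidate key.
These are minimal and exhaustive — every other superkey contains one of them.

{A, B}, {A, C}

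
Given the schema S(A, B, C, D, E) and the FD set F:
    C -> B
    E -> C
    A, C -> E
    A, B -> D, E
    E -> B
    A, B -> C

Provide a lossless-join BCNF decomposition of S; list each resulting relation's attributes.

{A, D, E}; {B, C}; {C, E}

Candidate keys of the original relation: {A, B}, {A, C}, {A, E}.
Within {A, B, C, D, E}: {C}⁺ ∩ {A, B, C, D, E} = {B, C}, not the whole set, so C -> B violates BCNF; decompose into {B, C} and {A, C, D, E}.
{B, C} has no BCNF violation.
Within {A, C, D, E}: {E}⁺ ∩ {A, C, D, E} = {C, E}, not the whole set, so E -> C violates BCNF; decompose into {C, E} and {A, D, E}.
{C, E} has no BCNF violation.
{A, D, E} has no BCNF violation.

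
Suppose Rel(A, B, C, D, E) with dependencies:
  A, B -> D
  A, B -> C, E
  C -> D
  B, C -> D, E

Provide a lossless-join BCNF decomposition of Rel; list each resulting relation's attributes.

Candidate key of the original relation: {A, B}.
Within {A, B, C, D, E}: {C}⁺ ∩ {A, B, C, D, E} = {C, D}, not the whole set, so C -> D violates BCNF; decompose into {C, D} and {A, B, C, E}.
{C, D} has no BCNF violation.
Within {A, B, C, E}: {B, C}⁺ ∩ {A, B, C, E} = {B, C, E}, not the whole set, so B, C -> E violates BCNF; decompose into {B, C, E} and {A, B, C}.
{B, C, E} has no BCNF violation.
{A, B, C} has no BCNF violation.

{A, B, C}; {B, C, E}; {C, D}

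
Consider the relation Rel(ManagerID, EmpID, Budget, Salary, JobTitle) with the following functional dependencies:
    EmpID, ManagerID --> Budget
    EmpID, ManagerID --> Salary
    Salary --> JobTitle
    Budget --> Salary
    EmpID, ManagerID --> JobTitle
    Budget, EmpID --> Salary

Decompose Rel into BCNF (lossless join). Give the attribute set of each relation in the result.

{Budget, EmpID, ManagerID}; {Budget, Salary}; {JobTitle, Salary}

Candidate key of the original relation: {EmpID, ManagerID}.
{Budget, EmpID, JobTitle, ManagerID, Salary}: {Salary} determines {JobTitle, Salary} here but is not a superkey — split on Salary --> JobTitle, giving {JobTitle, Salary} and {Budget, EmpID, ManagerID, Salary}.
{JobTitle, Salary}: every determinant is a superkey — BCNF.
{Budget, EmpID, ManagerID, Salary}: {Budget} determines {Budget, Salary} here but is not a superkey — split on Budget --> Salary, giving {Budget, Salary} and {Budget, EmpID, ManagerID}.
{Budget, Salary}: every determinant is a superkey — BCNF.
{Budget, EmpID, ManagerID}: every determinant is a superkey — BCNF.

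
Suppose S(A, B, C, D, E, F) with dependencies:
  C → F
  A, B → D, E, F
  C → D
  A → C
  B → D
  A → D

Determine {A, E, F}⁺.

{A, C, D, E, F}

Start with {A, E, F}.
A → C applies; add {C} → now {A, C, E, F}.
A → D applies; add {D} → now {A, C, D, E, F}.
No further FD applies.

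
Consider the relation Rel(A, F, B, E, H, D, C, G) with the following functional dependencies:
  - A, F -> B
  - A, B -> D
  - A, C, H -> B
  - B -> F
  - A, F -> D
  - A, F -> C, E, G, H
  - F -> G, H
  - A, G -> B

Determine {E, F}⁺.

Start with {E, F}.
F -> G, H applies; add {G, H} → now {E, F, G, H}.
No further FD applies.

{E, F, G, H}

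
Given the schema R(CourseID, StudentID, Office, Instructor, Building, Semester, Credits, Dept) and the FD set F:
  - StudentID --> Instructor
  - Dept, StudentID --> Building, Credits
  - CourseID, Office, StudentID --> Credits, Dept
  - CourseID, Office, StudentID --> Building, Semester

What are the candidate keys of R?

{CourseID, Office, StudentID} never appear on the right of any FD, so every key must include all of them.
{CourseID, Office, StudentID}⁺ = {Building, CourseID, Credits, Dept, Instructor, Office, Semester, StudentID} — all of the relation — so {CourseID, Office, StudentID} is a candidate key.
No smaller or unrelated set reaches every attribute, so there are no other keys.

{CourseID, Office, StudentID}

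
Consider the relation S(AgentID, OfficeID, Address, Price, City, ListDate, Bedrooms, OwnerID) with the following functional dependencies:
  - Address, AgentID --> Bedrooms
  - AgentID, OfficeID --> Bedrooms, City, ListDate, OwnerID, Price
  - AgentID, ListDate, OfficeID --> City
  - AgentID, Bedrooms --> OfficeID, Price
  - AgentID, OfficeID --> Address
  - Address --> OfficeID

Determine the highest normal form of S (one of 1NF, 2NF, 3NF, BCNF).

Candidate keys: {Address, AgentID}, {AgentID, Bedrooms}, {AgentID, OfficeID}. Prime attributes: {Address, AgentID, Bedrooms, OfficeID}.
Address --> OfficeID breaks BCNF: {Address}⁺ = {Address, OfficeID}, so {Address} is not a superkey.
But every attribute on its right side ({OfficeID}) is prime, and the same holds for every other non-superkey FD, so 3NF still holds.

3NF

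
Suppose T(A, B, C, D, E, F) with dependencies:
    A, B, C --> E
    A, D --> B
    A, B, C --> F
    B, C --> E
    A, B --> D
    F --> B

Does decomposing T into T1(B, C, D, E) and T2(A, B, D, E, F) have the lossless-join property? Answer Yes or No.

The shared attributes are {B, D, E} and {B, D, E}⁺ = {B, D, E}.
Neither T1 nor T2 is contained in that closure, so the decomposition is lossy.

No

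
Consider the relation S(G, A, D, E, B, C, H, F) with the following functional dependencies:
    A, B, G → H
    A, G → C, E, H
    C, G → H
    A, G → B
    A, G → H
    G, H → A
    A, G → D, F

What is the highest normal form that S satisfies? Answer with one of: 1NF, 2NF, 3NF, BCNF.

Candidate keys: {A, G}, {C, G}, {G, H}. Prime attributes: {A, C, G, H}.
The left-hand side of every FD is a superkey, so BCNF is satisfied.

BCNF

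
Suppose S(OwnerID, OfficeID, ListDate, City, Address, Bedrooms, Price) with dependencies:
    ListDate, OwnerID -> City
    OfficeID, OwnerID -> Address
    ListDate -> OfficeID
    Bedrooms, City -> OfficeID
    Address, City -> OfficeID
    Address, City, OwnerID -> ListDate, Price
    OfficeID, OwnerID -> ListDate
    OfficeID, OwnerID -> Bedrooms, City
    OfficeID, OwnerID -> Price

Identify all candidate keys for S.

No FD produces {OwnerID}, so it must be in every candidate key.
{ListDate, OwnerID} is a candidate key since {ListDate, OwnerID}⁺ = {Address, Bedrooms, City, ListDate, OfficeID, OwnerID, Price} covers every attribute.
{OfficeID, OwnerID} is a candidate key since {OfficeID, OwnerID}⁺ = {Address, Bedrooms, City, ListDate, OfficeID, OwnerID, Price} covers every attribute.
{Address, City, OwnerID} is a candidate key since {Address, City, OwnerID}⁺ = {Address, Bedrooms, City, ListDate, OfficeID, OwnerID, Price} covers every attribute.
{Bedrooms, City, OwnerID} is a candidate key since {Bedrooms, City, OwnerID}⁺ = {Address, Bedrooms, City, ListDate, OfficeID, OwnerID, Price} covers every attribute.
No proper subset of any of these is a key, and no other minimal superkey exists.

{Address, City, OwnerID}, {Bedrooms, City, OwnerID}, {ListDate, OwnerID}, {OfficeID, OwnerID}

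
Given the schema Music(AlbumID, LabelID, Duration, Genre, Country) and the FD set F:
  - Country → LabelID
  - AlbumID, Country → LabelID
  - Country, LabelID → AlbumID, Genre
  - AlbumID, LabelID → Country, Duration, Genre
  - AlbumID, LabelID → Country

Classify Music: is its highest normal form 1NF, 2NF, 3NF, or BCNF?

Candidate keys: {AlbumID, LabelID}, {Country}. Prime attributes: {AlbumID, Country, LabelID}.
Every FD has a superkey on the left, so the relation is in BCNF.

BCNF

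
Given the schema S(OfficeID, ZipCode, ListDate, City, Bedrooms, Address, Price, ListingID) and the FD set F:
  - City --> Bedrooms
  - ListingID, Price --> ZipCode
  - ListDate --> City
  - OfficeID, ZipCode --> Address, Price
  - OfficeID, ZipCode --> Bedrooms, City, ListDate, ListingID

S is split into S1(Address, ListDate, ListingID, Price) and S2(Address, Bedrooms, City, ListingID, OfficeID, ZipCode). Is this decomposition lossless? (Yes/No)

The shared attributes are {Address, ListingID} and {Address, ListingID}⁺ = {Address, ListingID}.
S1 ⊄ {Address, ListingID} and S2 ⊄ {Address, ListingID}, so the split is lossy.

No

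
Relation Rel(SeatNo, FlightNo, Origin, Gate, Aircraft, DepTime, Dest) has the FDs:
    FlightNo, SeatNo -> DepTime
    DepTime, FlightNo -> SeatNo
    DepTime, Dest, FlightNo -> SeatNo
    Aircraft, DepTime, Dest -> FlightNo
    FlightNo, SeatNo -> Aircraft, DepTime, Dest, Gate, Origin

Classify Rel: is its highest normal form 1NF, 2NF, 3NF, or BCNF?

BCNF

Candidate keys: {Aircraft, DepTime, Dest}, {DepTime, FlightNo}, {FlightNo, SeatNo}. Prime attributes: {Aircraft, DepTime, Dest, FlightNo, SeatNo}.
Each dependency's left side is a superkey — BCNF holds.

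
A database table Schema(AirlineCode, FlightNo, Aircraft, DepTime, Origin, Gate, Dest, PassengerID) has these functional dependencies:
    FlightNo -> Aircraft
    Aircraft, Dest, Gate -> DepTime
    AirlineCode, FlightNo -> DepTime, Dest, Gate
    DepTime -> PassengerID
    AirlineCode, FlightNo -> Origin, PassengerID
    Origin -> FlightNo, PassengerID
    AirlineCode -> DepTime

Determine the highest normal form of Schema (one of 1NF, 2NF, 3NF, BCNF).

1NF

Candidate keys: {AirlineCode, FlightNo}, {AirlineCode, Origin}. Prime attributes: {AirlineCode, FlightNo, Origin}.
FlightNo -> Aircraft: {FlightNo}⁺ = {Aircraft, FlightNo}, which is not all of the attributes, so the left side is not a superkey — BCNF is violated.
Because {Aircraft} is non-prime and the left side of FlightNo -> Aircraft is not a superkey, the relation is not in 3NF.
Since {AirlineCode} ⊂ {AirlineCode, FlightNo} and {AirlineCode}⁺ ⊇ {DepTime, PassengerID} with {DepTime, PassengerID} non-prime, there is a partial dependency; 2NF fails.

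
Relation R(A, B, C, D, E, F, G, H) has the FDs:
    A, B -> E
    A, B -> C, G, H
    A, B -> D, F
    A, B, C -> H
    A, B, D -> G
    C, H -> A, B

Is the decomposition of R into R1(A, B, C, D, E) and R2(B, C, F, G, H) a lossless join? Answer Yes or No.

Common attributes: {B, C}; their closure is {B, C}.
The closure covers neither R1 nor R2 entirely; the join is not lossless.

No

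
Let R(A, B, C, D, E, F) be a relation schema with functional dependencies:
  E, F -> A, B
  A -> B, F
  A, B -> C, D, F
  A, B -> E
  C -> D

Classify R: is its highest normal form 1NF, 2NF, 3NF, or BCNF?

2NF

Candidate keys: {A}, {E, F}. Prime attributes: {A, E, F}.
C -> D breaks BCNF: {C}⁺ = {C, D}, so {C} is not a superkey.
Because {D} is non-prime and the left side of C -> D is not a superkey, the relation is not in 3NF.
No non-prime attribute depends on a proper subset of any candidate key, so 2NF holds.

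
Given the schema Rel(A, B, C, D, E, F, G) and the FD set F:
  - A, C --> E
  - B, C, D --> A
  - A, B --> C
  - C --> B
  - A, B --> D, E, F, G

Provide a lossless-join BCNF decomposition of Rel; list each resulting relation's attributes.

{A, C, D, E, F, G}; {B, C}

Candidate keys of the original relation: {A, B}, {A, C}, {C, D}.
In {A, B, C, D, E, F, G}, {C} is not a superkey ({C}⁺ restricted to this set is {B, C}), so split on C --> B into {B, C} and {A, C, D, E, F, G}.
{B, C}: every determinant is a superkey — BCNF.
{A, C, D, E, F, G}: every determinant is a superkey — BCNF.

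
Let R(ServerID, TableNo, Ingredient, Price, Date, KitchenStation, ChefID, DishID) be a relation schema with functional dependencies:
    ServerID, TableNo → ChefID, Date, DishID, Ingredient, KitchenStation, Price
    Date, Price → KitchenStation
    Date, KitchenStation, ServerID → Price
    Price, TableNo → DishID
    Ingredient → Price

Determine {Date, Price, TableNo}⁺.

{Date, DishID, KitchenStation, Price, TableNo}

Start with {Date, Price, TableNo}.
Date, Price → KitchenStation applies; add {KitchenStation} → now {Date, KitchenStation, Price, TableNo}.
Price, TableNo → DishID applies; add {DishID} → now {Date, DishID, KitchenStation, Price, TableNo}.
No further FD applies.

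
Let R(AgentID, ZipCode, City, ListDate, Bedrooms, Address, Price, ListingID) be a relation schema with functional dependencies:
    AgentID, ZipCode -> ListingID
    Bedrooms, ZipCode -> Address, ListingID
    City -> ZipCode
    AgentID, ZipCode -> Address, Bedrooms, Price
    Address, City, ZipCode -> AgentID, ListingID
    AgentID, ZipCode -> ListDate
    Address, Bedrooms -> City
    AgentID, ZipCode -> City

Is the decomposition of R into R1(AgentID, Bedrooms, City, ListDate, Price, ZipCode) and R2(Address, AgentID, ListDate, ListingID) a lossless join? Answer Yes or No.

Common attributes: {AgentID, ListDate}; their closure is {AgentID, ListDate}.
Neither R1 nor R2 is contained in that closure, so the decomposition is lossy.

No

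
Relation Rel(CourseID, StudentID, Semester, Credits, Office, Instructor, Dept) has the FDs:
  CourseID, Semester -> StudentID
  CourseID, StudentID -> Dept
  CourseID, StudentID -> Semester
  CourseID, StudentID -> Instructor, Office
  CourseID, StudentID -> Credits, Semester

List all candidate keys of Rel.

{CourseID} never appears on the right of any FD, so every key must include it.
{CourseID, Semester}⁺ = {CourseID, Credits, Dept, Instructor, Office, Semester, StudentID}, which is every attribute, so {CourseID, Semester} is a candidate key.
{CourseID, StudentID}⁺ = {CourseID, Credits, Dept, Instructor, Office, Semester, StudentID}, which is every attribute, so {CourseID, StudentID} is a candidate key.
No proper subset of any of these is a key, and no other minimal superkey exists.

{CourseID, Semester}, {CourseID, StudentID}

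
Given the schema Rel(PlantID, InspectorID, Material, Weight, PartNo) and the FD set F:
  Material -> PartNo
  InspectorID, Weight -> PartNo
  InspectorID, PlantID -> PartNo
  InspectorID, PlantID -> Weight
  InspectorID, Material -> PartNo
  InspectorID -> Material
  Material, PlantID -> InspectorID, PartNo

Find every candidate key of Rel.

No FD produces {PlantID}, so it must be in every candidate key.
{InspectorID, PlantID} is a candidate key since {InspectorID, PlantID}⁺ = {InspectorID, Material, PartNo, PlantID, Weight} covers every attribute.
{Material, PlantID} is a candidate key since {Material, PlantID}⁺ = {InspectorID, Material, PartNo, PlantID, Weight} covers every attribute.
No proper subset of any of these is a key, and no other minimal superkey exists.

{InspectorID, PlantID}, {Material, PlantID}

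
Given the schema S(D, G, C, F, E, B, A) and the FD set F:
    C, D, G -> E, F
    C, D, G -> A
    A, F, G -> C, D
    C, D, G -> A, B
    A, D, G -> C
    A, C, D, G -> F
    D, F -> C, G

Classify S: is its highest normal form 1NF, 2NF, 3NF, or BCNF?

BCNF

Candidate keys: {A, D, G}, {A, F, G}, {C, D, G}, {D, F}. Prime attributes: {A, C, D, F, G}.
The left-hand side of every FD is a superkey, so BCNF is satisfied.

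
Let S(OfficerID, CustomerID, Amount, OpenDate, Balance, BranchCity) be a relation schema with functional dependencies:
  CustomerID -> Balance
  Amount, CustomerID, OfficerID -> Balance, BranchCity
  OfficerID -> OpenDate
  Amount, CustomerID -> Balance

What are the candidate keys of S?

{Amount, CustomerID, OfficerID} never appear on the right of any FD, so every key must include all of them.
{Amount, CustomerID, OfficerID}⁺ = {Amount, Balance, BranchCity, CustomerID, OfficerID, OpenDate} — all of the relation — so {Amount, CustomerID, OfficerID} is a candidate key.
No other minimal set has full closure, so this is the only candidate key.

{Amount, CustomerID, OfficerID}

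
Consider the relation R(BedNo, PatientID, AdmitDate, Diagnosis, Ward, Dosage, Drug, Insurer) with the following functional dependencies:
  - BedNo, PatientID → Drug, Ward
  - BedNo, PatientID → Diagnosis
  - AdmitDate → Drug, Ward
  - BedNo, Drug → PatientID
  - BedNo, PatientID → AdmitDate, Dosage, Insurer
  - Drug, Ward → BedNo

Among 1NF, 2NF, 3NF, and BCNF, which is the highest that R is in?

Candidate keys: {AdmitDate}, {BedNo, Drug}, {BedNo, PatientID}, {Drug, Ward}. Prime attributes: {AdmitDate, BedNo, Drug, PatientID, Ward}.
Each dependency's left side is a superkey — BCNF holds.

BCNF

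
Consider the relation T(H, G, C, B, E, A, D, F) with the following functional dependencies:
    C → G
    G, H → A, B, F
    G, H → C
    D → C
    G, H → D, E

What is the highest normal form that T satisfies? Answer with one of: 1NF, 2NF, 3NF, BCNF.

Candidate keys: {C, H}, {D, H}, {G, H}. Prime attributes: {C, D, G, H}.
C → G: {C}⁺ = {C, G}, which is not all of the attributes, so the left side is not a superkey — BCNF is violated.
Since {G} ⊆ prime attributes and every other non-superkey FD also has a prime right side, the schema is in 3NF.

3NF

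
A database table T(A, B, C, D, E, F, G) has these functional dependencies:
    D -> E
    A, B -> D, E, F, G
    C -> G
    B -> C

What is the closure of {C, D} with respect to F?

Start with {C, D}.
D -> E applies; add {E} → now {C, D, E}.
C -> G applies; add {G} → now {C, D, E, G}.
No further FD applies.

{C, D, E, G}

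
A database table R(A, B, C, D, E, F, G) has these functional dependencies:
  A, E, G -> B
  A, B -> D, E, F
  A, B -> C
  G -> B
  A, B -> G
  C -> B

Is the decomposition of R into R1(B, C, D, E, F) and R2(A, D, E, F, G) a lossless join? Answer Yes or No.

The shared attributes are {D, E, F} and {D, E, F}⁺ = {D, E, F}.
Neither R1 nor R2 is contained in that closure, so the decomposition is lossy.

No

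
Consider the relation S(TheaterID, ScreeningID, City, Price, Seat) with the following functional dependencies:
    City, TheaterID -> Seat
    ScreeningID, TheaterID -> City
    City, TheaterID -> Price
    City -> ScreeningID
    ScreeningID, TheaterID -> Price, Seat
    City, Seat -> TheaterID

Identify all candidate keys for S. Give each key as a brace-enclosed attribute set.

{City, Seat}, {City, TheaterID}, {ScreeningID, TheaterID}

{City, Seat}⁺ = {City, Price, ScreeningID, Seat, TheaterID} — all of the relation — so {City, Seat} is a candidate key.
{City, TheaterID}⁺ = {City, Price, ScreeningID, Seat, TheaterID} — all of the relation — so {City, TheaterID} is a candidate key.
{ScreeningID, TheaterID}⁺ = {City, Price, ScreeningID, Seat, TheaterID} — all of the relation — so {ScreeningID, TheaterID} is a candidate key.
No proper subset of any of these is a key, and no other minimal superkey exists.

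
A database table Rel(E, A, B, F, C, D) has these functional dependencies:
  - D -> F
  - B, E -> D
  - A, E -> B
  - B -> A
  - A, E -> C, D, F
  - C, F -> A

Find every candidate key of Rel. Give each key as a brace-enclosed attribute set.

Attributes never on any right-hand side: {E} — every candidate key must contain it.
{A, E}⁺ = {A, B, C, D, E, F} — all of the relation — so {A, E} is a candidate key.
{B, E}⁺ = {A, B, C, D, E, F} — all of the relation — so {B, E} is a candidate key.
{C, D, E}⁺ = {A, B, C, D, E, F} — all of the relation — so {C, D, E} is a candidate key.
{C, E, F}⁺ = {A, B, C, D, E, F} — all of the relation — so {C, E, F} is a candidate key.
These are minimal and exhaustive — every other superkey contains one of them.

{A, E}, {B, E}, {C, D, E}, {C, E, F}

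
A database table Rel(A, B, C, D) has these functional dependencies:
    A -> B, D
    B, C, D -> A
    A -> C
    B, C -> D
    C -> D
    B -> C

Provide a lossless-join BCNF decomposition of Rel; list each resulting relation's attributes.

Candidate keys of the original relation: {A}, {B}.
Within {A, B, C, D}: {C}⁺ ∩ {A, B, C, D} = {C, D}, not the whole set, so C -> D violates BCNF; decompose into {C, D} and {A, B, C}.
{C, D} is in BCNF.
{A, B, C} is in BCNF.

{A, B, C}; {C, D}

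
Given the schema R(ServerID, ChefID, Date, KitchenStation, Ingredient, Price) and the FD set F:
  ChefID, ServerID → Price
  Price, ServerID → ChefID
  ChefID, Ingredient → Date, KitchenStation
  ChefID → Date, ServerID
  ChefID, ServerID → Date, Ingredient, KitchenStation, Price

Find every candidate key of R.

{ChefID}, {Price, ServerID}

{ChefID}⁺ = {ChefID, Date, Ingredient, KitchenStation, Price, ServerID}, which is every attribute, so {ChefID} is a candidate key.
{Price, ServerID}⁺ = {ChefID, Date, Ingredient, KitchenStation, Price, ServerID}, which is every attribute, so {Price, ServerID} is a candidate key.
Any other superkey properly contains one of these, so there are no further candidate keys.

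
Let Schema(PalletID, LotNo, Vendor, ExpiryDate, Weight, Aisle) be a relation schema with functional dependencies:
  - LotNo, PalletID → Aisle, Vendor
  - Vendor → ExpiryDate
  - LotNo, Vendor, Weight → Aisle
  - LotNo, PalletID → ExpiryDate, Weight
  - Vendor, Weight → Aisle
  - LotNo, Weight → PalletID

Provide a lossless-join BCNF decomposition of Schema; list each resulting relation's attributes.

Candidate keys of the original relation: {LotNo, PalletID}, {LotNo, Weight}.
Within {Aisle, ExpiryDate, LotNo, PalletID, Vendor, Weight}: {Vendor}⁺ ∩ {Aisle, ExpiryDate, LotNo, PalletID, Vendor, Weight} = {ExpiryDate, Vendor}, not the whole set, so Vendor → ExpiryDate violates BCNF; decompose into {ExpiryDate, Vendor} and {Aisle, LotNo, PalletID, Vendor, Weight}.
{ExpiryDate, Vendor}: every determinant is a superkey — BCNF.
Within {Aisle, LotNo, PalletID, Vendor, Weight}: {Vendor, Weight}⁺ ∩ {Aisle, LotNo, PalletID, Vendor, Weight} = {Aisle, Vendor, Weight}, not the whole set, so Vendor, Weight → Aisle violates BCNF; decompose into {Aisle, Vendor, Weight} and {LotNo, PalletID, Vendor, Weight}.
{Aisle, Vendor, Weight}: every determinant is a superkey — BCNF.
{LotNo, PalletID, Vendor, Weight}: every determinant is a superkey — BCNF.

{Aisle, Vendor, Weight}; {ExpiryDate, Vendor}; {LotNo, PalletID, Vendor, Weight}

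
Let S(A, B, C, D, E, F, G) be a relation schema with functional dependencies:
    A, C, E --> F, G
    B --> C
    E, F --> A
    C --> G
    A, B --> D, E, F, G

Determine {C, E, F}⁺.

{A, C, E, F, G}

Start with {C, E, F}.
E, F --> A applies; add {A} → now {A, C, E, F}.
C --> G applies; add {G} → now {A, C, E, F, G}.
No further FD applies.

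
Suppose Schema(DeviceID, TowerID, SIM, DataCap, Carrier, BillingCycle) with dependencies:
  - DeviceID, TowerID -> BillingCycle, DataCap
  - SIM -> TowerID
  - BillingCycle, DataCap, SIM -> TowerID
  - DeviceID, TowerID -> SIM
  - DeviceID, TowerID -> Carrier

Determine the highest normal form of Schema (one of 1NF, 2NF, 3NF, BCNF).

Candidate keys: {DeviceID, SIM}, {DeviceID, TowerID}. Prime attributes: {DeviceID, SIM, TowerID}.
For SIM -> TowerID we have {SIM}⁺ = {SIM, TowerID}; {SIM} is not a superkey, so BCNF fails.
But every attribute on its right side ({TowerID}) is prime, and the same holds for every other non-superkey FD, so 3NF still holds.

3NF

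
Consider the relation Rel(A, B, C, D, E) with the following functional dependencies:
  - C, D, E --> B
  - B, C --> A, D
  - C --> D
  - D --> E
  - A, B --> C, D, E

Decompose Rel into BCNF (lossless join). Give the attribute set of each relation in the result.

{A, B, C, D}; {D, E}

Candidate keys of the original relation: {A, B}, {C}.
{A, B, C, D, E}: {D} determines {D, E} here but is not a superkey — split on D --> E, giving {D, E} and {A, B, C, D}.
{D, E} is in BCNF.
{A, B, C, D} is in BCNF.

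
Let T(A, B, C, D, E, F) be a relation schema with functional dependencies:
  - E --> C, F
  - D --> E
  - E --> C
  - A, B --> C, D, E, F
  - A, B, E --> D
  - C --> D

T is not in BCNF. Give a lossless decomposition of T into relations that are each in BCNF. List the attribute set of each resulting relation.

{A, B, E}; {C, D, E, F}

Candidate key of the original relation: {A, B}.
Within {A, B, C, D, E, F}: {E}⁺ ∩ {A, B, C, D, E, F} = {C, D, E, F}, not the whole set, so E --> C, D, F violates BCNF; decompose into {C, D, E, F} and {A, B, E}.
{C, D, E, F} is in BCNF.
{A, B, E} is in BCNF.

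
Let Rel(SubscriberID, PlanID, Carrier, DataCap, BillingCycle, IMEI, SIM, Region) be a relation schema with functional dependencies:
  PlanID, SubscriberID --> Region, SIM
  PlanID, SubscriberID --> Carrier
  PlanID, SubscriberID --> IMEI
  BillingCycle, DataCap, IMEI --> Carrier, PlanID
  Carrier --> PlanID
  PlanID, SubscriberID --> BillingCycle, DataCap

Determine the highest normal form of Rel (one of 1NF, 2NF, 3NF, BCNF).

Candidate keys: {BillingCycle, DataCap, IMEI, SubscriberID}, {Carrier, SubscriberID}, {PlanID, SubscriberID}. Prime attributes: {BillingCycle, Carrier, DataCap, IMEI, PlanID, SubscriberID}.
For BillingCycle, DataCap, IMEI --> Carrier, PlanID we have {BillingCycle, DataCap, IMEI}⁺ = {BillingCycle, Carrier, DataCap, IMEI, PlanID}; {BillingCycle, DataCap, IMEI} is not a superkey, so BCNF fails.
Its right-hand attributes {Carrier, PlanID} are all prime, as are those of every other non-superkey FD — the relation is in 3NF.

3NF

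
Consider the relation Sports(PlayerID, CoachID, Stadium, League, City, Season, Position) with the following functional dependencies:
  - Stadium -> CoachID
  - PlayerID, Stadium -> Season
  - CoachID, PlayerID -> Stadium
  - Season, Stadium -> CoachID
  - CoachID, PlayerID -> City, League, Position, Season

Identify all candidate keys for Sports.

{PlayerID} never appears on the right of any FD, so every key must include it.
Closure of {CoachID, PlayerID} is {City, CoachID, League, PlayerID, Position, Season, Stadium}, the whole schema; {CoachID, PlayerID} is a candidate key.
Closure of {PlayerID, Stadium} is {City, CoachID, League, PlayerID, Position, Season, Stadium}, the whole schema; {PlayerID, Stadium} is a candidate key.
These are minimal and exhaustive — every other superkey contains one of them.

{CoachID, PlayerID}, {PlayerID, Stadium}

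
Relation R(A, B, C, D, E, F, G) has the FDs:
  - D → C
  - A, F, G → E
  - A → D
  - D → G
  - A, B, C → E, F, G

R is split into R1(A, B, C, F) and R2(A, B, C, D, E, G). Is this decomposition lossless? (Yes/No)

Common attributes: {A, B, C}; their closure is {A, B, C, D, E, F, G}.
Since R1 ⊆ {A, B, C, D, E, F, G}, the intersection is a superkey of R1; the decomposition is lossless.

Yes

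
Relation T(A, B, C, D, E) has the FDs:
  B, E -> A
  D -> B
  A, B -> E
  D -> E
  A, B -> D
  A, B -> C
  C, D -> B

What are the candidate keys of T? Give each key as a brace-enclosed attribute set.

{A, B}, {B, E}, {D}

Closure of {D} is {A, B, C, D, E}, the whole schema; {D} is a candidate key.
Closure of {A, B} is {A, B, C, D, E}, the whole schema; {A, B} is a candidate key.
Closure of {B, E} is {A, B, C, D, E}, the whole schema; {B, E} is a candidate key.
These are minimal and exhaustive — every other superkey contains one of them.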